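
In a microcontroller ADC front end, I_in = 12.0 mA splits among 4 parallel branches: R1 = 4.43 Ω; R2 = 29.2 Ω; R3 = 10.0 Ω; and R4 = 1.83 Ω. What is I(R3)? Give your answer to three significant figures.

Total conductance ΣG = 1/4.43 + 1/29.2 + 1/10.0 + 1/1.83 = 0.9064 (units of 1/Ω).
Current divider: I(R3) = I_in · G_k/ΣG = 12.0 × (0.1000/0.9064) = 12.0 × 0.1103 = 1.324 mA.

I ≈ 1.32 mA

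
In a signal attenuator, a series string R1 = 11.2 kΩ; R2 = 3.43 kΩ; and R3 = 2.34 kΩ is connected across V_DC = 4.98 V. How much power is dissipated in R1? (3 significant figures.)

Series current I = V_DC/ΣR = 4.98/16.97 = 0.2935 mA.
P = I²R = 0.08612 × 11.2 = 0.9645 mW.

P ≈ 0.965 mW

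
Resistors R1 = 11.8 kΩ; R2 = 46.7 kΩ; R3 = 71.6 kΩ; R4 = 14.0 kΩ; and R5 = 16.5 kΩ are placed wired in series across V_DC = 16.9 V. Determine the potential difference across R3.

V ≈ 7.53 V

Total series resistance ΣR = 11.8 + 46.7 + 71.6 + 14.0 + 16.5 = 160.6 kΩ.
By the voltage-divider rule, V = 16.9 × 71.60/160.6 = 7.534 V.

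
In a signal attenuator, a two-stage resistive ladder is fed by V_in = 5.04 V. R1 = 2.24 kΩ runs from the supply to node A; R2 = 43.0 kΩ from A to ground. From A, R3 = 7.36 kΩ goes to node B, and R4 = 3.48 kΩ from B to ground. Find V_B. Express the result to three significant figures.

V_B ≈ 1.29 V

Node A sees R2 in parallel with the series input of stage 2, R3 + R4 = 10.84 kΩ.
R2 ‖ (R3+R4) = 8.658 kΩ.
First divider: V_A = V_in · 8.658/(2.24 + 8.658) = 4.004 V.
V_B = V_A × 0.3210 = 1.285 V.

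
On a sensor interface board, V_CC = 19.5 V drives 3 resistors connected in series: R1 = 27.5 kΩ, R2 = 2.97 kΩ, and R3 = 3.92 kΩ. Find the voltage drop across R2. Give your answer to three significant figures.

Total series resistance ΣR = 27.5 + 2.97 + 3.92 = 34.39 kΩ.
Voltage divider: V = V_CC · (2.970 / 34.39) = 19.5 × 0.08636 = 1.684 V.

V ≈ 1.68 V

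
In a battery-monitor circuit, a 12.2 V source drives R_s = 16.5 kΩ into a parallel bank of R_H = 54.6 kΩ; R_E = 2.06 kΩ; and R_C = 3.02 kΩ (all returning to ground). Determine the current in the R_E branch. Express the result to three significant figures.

I ≈ 0.401 mA

Combine the parallel branches: R_p = (1/54.6 + 1/2.06 + 1/3.02)⁻¹ = 1.198 kΩ.
V_A = 12.2 × 1.198/17.70 = 0.8257 V.
Branch current I = V_A/R_E = 0.8257/2.06 = 0.4008 mA.
(Equivalently: I_total = 0.6894 mA, then current-divider fraction G_k/ΣG = 0.5814.)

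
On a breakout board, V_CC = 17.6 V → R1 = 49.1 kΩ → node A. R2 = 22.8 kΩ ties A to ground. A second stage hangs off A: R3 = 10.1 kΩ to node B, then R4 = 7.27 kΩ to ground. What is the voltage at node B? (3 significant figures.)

V_B ≈ 1.23 V

Looking into the second stage from A: R3 + R4 = 17.37 kΩ appears in parallel with R2.
Effective lower resistance at A: R2 ‖ 17.37 = 9.859 kΩ.
First divider: V_A = V_CC · 9.859/(49.1 + 9.859) = 2.943 V.
V_B = V_A × 0.4185 = 1.232 V.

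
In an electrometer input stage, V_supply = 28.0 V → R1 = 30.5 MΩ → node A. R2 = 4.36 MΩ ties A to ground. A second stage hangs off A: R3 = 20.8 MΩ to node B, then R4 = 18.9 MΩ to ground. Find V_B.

V_B ≈ 1.52 V

Looking into the second stage from A: R3 + R4 = 39.70 MΩ appears in parallel with R2.
Effective lower resistance at A: R2 ‖ 39.70 = 3.929 MΩ.
V_A = 28.0 × 3.929/(30.5 + 3.929) = 3.195 V.
Stage 2 is unloaded, so V_B = V_A · R4/(R3+R4) = 3.195 × 18.9/39.70 = 1.521 V.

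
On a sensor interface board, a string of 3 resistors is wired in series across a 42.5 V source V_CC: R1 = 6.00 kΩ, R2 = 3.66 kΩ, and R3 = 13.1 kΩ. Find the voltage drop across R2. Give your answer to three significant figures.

ΣR = 6.00 + 3.66 + 13.1 = 22.76 kΩ.
By the voltage-divider rule, V = 42.5 × 3.660/22.76 = 6.834 V.

V ≈ 6.83 V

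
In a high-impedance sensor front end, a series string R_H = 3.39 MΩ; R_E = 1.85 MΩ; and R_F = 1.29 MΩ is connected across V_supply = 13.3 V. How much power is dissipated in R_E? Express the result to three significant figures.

P ≈ 7.67 µW

Series current I = V_supply/ΣR = 13.3/6.530 = 2.037 µA.
P(R_E) = I²·R_E = (2.037)² × 1.85 = 7.674 µW.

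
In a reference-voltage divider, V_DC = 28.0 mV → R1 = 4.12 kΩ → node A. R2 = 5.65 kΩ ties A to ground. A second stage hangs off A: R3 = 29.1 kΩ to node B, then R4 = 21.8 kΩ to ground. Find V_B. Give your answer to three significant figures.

Node A sees R2 in parallel with the series input of stage 2, R3 + R4 = 50.90 kΩ.
Effective lower resistance at A: R2 ‖ 50.90 = 5.085 kΩ.
V_A = 28.0 × 5.085/(4.12 + 5.085) = 15.47 mV.
V_B = V_A × 0.4283 = 6.625 mV.

V_B ≈ 6.62 mV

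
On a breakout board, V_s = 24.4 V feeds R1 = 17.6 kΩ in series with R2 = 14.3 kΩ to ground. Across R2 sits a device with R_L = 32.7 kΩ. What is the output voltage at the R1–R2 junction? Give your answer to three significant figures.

R2 ‖ R_L = (14.3 × 32.7)/(14.3 + 32.7) = 9.949 kΩ.
Voltage divider with the loaded lower leg: V_out = 24.4 × 9.949/(17.6 + 9.949) = 24.4 × 0.3611 = 8.812 V.

V_out ≈ 8.81 V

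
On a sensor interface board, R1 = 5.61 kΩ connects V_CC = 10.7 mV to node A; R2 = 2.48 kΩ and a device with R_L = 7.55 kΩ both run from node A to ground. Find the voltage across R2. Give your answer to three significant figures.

V_out ≈ 2.67 mV

The load sits in parallel with R2, giving an effective lower resistance R2' = R2·R_L/(R2+R_L) = 1.867 kΩ.
Voltage divider with the loaded lower leg: V_out = 10.7 × 1.867/(5.61 + 1.867) = 10.7 × 0.2497 = 2.672 mV.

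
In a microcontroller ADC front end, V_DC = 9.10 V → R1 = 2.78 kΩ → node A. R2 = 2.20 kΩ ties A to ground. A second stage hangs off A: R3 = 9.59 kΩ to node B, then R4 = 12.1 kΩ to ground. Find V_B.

Node A sees R2 in parallel with the series input of stage 2, R3 + R4 = 21.69 kΩ.
Effective lower resistance at A: R2 ‖ 21.69 = 1.997 kΩ.
V_A = 9.10 × 1.997/(2.78 + 1.997) = 3.805 V.
Then the unloaded second divider: V_B = V_A × R4/(R3+R4) = 3.805 × 0.5579 = 2.122 V.

V_B ≈ 2.12 V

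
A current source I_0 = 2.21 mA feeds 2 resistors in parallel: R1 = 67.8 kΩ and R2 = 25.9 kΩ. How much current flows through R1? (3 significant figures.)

Two-branch current divider: I_k = I_0 · R_other/(R_1 + R_2).
I(R1) = 2.21 × 25.9/(67.8 + 25.9) = 2.21 × 0.2764 = 0.6109 mA.

I ≈ 0.611 mA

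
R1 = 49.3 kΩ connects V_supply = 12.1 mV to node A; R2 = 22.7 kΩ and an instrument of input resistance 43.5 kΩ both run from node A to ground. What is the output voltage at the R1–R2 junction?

The load sits in parallel with R2, giving an effective lower resistance R2' = R2·R_L/(R2+R_L) = 14.92 kΩ.
Voltage divider with the loaded lower leg: V_out = 12.1 × 14.92/(49.3 + 14.92) = 12.1 × 0.2323 = 2.811 mV.

V_out ≈ 2.81 mV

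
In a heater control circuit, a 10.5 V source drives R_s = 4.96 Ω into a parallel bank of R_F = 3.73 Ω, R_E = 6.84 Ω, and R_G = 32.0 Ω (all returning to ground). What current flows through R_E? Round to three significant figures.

I ≈ 0.478 A

Parallel bank: R_p = 1/(1/3.73 + 1/6.84 + 1/32.0) = 2.244 Ω.
V_A by voltage divider: V_A = 10.5 × 2.244/(4.96 + 2.244) = 3.271 V.
Branch current I = V_A/R_E = 3.271/6.84 = 0.4782 A.
(Check via current divider: I_total = 1.457 A; share G_k/ΣG = 0.3281 → same result.)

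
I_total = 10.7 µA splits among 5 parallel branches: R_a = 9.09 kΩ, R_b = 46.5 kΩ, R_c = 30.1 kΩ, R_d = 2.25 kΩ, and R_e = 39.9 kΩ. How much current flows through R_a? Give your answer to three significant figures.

ΣG = 1/9.09 + 1/46.5 + 1/30.1 + 1/2.25 + 1/39.9 = 0.6342.
R_a takes the fraction G_k/ΣG = 0.1100/0.6342 = 0.1735, so I = 10.7 × 0.1735 = 1.856 µA.

I ≈ 1.86 µA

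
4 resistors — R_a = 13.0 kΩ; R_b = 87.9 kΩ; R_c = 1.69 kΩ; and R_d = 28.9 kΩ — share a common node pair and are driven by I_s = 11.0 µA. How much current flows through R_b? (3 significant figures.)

I ≈ 0.175 µA

Total conductance ΣG = 1/13.0 + 1/87.9 + 1/1.69 + 1/28.9 = 0.7146 (units of 1/kΩ).
By the current-divider rule, I = I_s · G_k/ΣG = 11.0 × 0.01592 = 0.1751 µA.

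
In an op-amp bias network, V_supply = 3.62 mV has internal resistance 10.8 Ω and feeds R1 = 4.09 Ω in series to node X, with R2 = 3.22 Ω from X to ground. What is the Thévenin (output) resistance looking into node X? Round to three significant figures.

R1' = 10.8 + 4.09 = 14.89 Ω (source resistance + R1).
With V_supply suppressed (replaced by a short), R_th = R1' ‖ R2 = (14.89 × 3.22)/(14.89 + 3.22) = 2.647 Ω.

R_th ≈ 2.65 Ω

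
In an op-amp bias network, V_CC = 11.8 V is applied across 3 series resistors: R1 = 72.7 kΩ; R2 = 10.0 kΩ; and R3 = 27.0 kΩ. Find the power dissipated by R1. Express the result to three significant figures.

P ≈ 0.841 mW

The common current is I = 11.8/109.7 = 0.1076 mA.
P(R1) = I²·R1 = (0.1076)² × 72.7 = 0.8412 mW.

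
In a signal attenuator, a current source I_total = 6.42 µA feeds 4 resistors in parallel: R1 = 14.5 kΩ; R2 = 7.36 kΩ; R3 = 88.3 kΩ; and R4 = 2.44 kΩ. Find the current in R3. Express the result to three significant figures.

I ≈ 0.116 µA

ΣG = 1/14.5 + 1/7.36 + 1/88.3 + 1/2.44 = 0.6260.
R3 takes the fraction G_k/ΣG = 0.01133/0.6260 = 0.01809, so I = 6.42 × 0.01809 = 0.1161 µA.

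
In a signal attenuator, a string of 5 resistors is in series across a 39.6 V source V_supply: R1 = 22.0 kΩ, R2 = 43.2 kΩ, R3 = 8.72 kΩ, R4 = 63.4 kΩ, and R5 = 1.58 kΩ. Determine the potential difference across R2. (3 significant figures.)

V ≈ 12.3 V

Series total: ΣR = 22.0 + 43.2 + 8.72 + 63.4 + 1.58 = 138.9 kΩ.
V = V_supply · R/ΣR = 39.6 × 0.3110 = 12.32 V.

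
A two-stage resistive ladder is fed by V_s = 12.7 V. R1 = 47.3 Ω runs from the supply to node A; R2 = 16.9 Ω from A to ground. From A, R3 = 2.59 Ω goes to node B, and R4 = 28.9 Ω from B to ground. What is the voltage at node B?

V_B ≈ 2.20 V

Looking into the second stage from A: R3 + R4 = 31.49 Ω appears in parallel with R2.
R2 ‖ (R3+R4) = 11.00 Ω.
V_A = 12.7 × 11.00/(47.3 + 11.00) = 2.396 V.
Then the unloaded second divider: V_B = V_A × R4/(R3+R4) = 2.396 × 0.9178 = 2.199 V.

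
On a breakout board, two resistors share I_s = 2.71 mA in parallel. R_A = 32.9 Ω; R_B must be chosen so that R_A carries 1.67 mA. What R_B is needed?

R_B ≈ 52.8 Ω

The fraction through R_A equals R_B/(R_A+R_B).
With f = 0.6162, R_B = R_A · f/(1−f) = 32.9 × 1.606 = 52.83 Ω.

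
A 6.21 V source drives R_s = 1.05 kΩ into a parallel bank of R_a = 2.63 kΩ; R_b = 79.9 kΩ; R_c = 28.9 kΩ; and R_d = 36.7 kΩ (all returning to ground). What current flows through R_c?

Parallel bank: R_p = 1/(1/2.63 + 1/79.9 + 1/28.9 + 1/36.7) = 2.200 kΩ.
V_A by voltage divider: V_A = 6.21 × 2.200/(1.05 + 2.200) = 4.204 V.
Branch current I = V_A/R_c = 4.204/28.9 = 0.1455 mA.

I ≈ 0.145 mA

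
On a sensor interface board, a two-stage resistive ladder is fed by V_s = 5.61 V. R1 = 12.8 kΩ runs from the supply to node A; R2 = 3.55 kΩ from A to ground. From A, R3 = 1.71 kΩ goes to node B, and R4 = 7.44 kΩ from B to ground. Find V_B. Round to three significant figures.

The second stage (R3 + R4 = 9.150 kΩ) loads node A in parallel with R2.
Effective lower resistance at A: R2 ‖ 9.150 = 2.558 kΩ.
V_A = 5.61 × 2.558/(12.8 + 2.558) = 0.9343 V.
V_B = V_A × 0.8131 = 0.7597 V.

V_B ≈ 0.760 V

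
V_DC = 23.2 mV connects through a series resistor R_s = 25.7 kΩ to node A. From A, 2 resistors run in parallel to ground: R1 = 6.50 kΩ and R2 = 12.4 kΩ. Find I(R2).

Combine the parallel branches: R_p = (1/6.50 + 1/12.4)⁻¹ = 4.265 kΩ.
Node voltage V_A = V_DC · R_p/(R_s + R_p) = 23.2 × 0.1423 = 3.302 mV.
Branch current I = V_A/R2 = 3.302/12.4 = 0.2663 µA.

I ≈ 0.266 µA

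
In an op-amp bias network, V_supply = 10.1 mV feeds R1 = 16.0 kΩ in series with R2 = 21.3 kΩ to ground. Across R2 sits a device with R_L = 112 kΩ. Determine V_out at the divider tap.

R2 ‖ R_L = (21.3 × 112)/(21.3 + 112) = 17.90 kΩ.
Then V_out = V_supply · R2'/(R1 + R2') = 10.1 × 17.90/33.90 = 5.333 mV.

V_out ≈ 5.33 mV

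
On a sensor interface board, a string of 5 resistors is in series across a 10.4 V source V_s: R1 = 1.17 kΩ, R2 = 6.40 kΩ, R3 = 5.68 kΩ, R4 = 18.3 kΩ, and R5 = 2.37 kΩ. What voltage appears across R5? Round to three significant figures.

V ≈ 0.727 V

Series total: ΣR = 1.17 + 6.40 + 5.68 + 18.3 + 2.37 = 33.92 kΩ.
Voltage divider: V = V_s · (2.370 / 33.92) = 10.4 × 0.06987 = 0.7267 V.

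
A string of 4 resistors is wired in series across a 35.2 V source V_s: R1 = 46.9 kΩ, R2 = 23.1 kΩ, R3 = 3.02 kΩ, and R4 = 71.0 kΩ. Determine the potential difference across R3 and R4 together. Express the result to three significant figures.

V ≈ 18.1 V

ΣR = 46.9 + 23.1 + 3.02 + 71.0 = 144.0 kΩ.
R_{R3..R4} = 3.02 + 71.0 = 74.02 kΩ.
V = V_s · R/ΣR = 35.2 × 0.5140 = 18.09 V.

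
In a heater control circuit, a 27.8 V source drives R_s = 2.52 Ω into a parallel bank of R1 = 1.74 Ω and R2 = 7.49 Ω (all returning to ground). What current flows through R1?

I ≈ 5.74 A

Equivalent of the parallel group: R_p = 1.412 Ω.
V_A = 27.8 × 1.412/3.932 = 9.983 V.
I(R1) = V_A / R1 = 9.983/1.74 = 5.737 A.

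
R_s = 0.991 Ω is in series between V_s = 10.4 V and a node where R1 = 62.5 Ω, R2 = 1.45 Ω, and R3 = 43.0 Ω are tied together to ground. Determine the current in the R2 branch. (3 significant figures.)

I ≈ 4.16 A

Combine the parallel branches: R_p = (1/62.5 + 1/1.45 + 1/43.0)⁻¹ = 1.372 Ω.
V_A = 10.4 × 1.372/2.363 = 6.038 V.
I(R2) = V_A / R2 = 6.038/1.45 = 4.164 A.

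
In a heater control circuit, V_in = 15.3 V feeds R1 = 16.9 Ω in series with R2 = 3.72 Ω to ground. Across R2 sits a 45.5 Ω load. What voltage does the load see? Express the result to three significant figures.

V_out ≈ 2.59 V

The load sits in parallel with R2, giving an effective lower resistance R2' = R2·R_L/(R2+R_L) = 3.439 Ω.
Now apply the divider: V_out = 15.3 × 0.1691 = 2.587 V.
(Unloaded it would be 2.76 V; the load pulls it down.)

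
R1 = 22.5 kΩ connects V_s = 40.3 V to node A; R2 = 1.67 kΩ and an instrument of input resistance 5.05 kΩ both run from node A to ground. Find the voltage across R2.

V_out ≈ 2.13 V

The load sits in parallel with R2, giving an effective lower resistance R2' = R2·R_L/(R2+R_L) = 1.255 kΩ.
Then V_out = V_s · R2'/(R1 + R2') = 40.3 × 1.255/23.75 = 2.129 V.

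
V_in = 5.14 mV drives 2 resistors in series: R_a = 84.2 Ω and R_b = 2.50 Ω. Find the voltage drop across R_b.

V ≈ 0.148 mV

ΣR = 84.2 + 2.50 = 86.70 Ω.
Voltage divider: V = V_in · (2.500 / 86.70) = 5.14 × 0.02884 = 0.1482 mV.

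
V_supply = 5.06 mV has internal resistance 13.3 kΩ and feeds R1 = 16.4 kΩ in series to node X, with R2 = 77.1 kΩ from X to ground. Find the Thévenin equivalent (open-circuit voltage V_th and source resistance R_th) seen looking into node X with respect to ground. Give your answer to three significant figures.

R1' = 13.3 + 16.4 = 29.70 kΩ (source resistance + R1).
With X open, the divider is unloaded: V_th = 5.06 × 77.1/106.8 = 3.653 mV.
Looking into X with the source shorted: R_th = R1'·R2/(R1'+R2) = 29.70 × 77.1/106.8 = 21.44 kΩ.

V_th ≈ 3.65 mV, R_th ≈ 21.4 kΩ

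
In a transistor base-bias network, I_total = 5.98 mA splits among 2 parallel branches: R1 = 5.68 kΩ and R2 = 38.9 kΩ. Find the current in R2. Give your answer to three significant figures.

I ≈ 0.762 mA

For two parallel branches, I_k = I_total · (other R)/(sum of R).
I(R2) = 5.98 × 5.68/(5.68 + 38.9) = 5.98 × 0.1274 = 0.7619 mA.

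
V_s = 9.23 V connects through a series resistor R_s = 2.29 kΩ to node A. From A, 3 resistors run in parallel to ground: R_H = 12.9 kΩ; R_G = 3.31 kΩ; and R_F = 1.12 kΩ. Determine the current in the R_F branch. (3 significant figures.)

Equivalent of the parallel group: R_p = 0.7859 kΩ.
V_A = 9.23 × 0.7859/3.076 = 2.358 V.
I(R_F) = V_A / R_F = 2.358/1.12 = 2.106 mA.

I ≈ 2.11 mA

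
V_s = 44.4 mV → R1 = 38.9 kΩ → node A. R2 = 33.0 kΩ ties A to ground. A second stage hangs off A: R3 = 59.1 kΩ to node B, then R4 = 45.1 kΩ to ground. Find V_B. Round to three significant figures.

V_B ≈ 7.53 mV

The second stage (R3 + R4 = 104.2 kΩ) loads node A in parallel with R2.
R2 ‖ (R3+R4) = 25.06 kΩ.
V_A = 44.4 × 25.06/(38.9 + 25.06) = 17.40 mV.
Stage 2 is unloaded, so V_B = V_A · R4/(R3+R4) = 17.40 × 45.1/104.2 = 7.530 mV.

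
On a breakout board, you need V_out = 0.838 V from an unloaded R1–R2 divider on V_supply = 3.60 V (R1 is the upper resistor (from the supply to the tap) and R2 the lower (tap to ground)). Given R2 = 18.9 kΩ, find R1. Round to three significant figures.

V_out/V_supply = R2/(R1+R2) = 0.2328.
So R1 = R2 · (V_supply/V_out − 1) = 18.9 × (3.60/0.838 − 1) = 18.9 × 3.296 = 62.29 kΩ.

R1 ≈ 62.3 kΩ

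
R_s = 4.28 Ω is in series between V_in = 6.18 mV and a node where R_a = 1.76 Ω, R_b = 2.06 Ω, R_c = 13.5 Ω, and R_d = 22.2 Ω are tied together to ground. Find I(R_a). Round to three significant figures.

Combine the parallel branches: R_p = (1/1.76 + 1/2.06 + 1/13.5 + 1/22.2)⁻¹ = 0.8527 Ω.
V_A = 6.18 × 0.8527/5.133 = 1.027 mV.
I(R_a) = V_A / R_a = 1.027/1.76 = 0.5833 mA.

I ≈ 0.583 mA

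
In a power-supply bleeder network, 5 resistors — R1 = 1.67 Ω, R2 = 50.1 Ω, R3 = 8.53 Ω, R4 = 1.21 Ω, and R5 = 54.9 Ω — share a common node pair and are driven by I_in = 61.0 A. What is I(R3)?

Conductances: ΣG = 1/1.67 + 1/50.1 + 1/8.53 + 1/1.21 + 1/54.9 = 1.581 (1/Ω).
R3 takes the fraction G_k/ΣG = 0.1172/1.581 = 0.07417, so I = 61.0 × 0.07417 = 4.524 A.

I ≈ 4.52 A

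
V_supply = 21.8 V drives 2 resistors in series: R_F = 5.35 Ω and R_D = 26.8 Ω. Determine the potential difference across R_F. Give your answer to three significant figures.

V ≈ 3.63 V

Total series resistance ΣR = 5.35 + 26.8 = 32.15 Ω.
V = V_supply · R/ΣR = 21.8 × 0.1664 = 3.628 V.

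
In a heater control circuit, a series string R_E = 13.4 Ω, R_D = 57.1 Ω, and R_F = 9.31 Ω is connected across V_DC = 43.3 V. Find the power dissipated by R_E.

ΣR = 79.81 Ω → I = 43.3/79.81 = 0.5425 A.
V(R_E) = I·R = 7.270 V; P = V·I = 7.270 × 0.5425 = 3.944 W.

P ≈ 3.94 W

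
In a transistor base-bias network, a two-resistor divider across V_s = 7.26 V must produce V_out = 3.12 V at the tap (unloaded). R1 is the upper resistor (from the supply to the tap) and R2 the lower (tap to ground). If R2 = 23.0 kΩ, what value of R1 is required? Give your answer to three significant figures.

R1 ≈ 30.5 kΩ

Required fraction k = V_out/V_s = 0.4298.
So R1 = R2 · (V_s/V_out − 1) = 23.0 × (7.26/3.12 − 1) = 23.0 × 1.327 = 30.52 kΩ.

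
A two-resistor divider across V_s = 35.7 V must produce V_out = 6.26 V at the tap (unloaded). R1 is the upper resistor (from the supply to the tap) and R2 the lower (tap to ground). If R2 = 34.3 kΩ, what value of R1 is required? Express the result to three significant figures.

V_out/V_s = R2/(R1+R2) = 0.1754.
R1 = R2·(1/k − 1) = 34.3 × 4.703 = 161.3 kΩ.

R1 ≈ 161 kΩ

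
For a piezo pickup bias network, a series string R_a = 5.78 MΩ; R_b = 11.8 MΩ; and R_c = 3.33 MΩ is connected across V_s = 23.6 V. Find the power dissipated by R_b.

P ≈ 15.0 µW

ΣR = 20.91 MΩ → I = 23.6/20.91 = 1.129 µA.
P(R_b) = I²·R_b = (1.129)² × 11.8 = 15.03 µW.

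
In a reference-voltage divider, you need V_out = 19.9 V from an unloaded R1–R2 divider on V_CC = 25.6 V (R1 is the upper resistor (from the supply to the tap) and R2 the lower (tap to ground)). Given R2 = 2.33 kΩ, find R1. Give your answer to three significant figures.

R1 ≈ 0.667 kΩ

The divider ratio is R2/(R1+R2) = 19.9/25.6 = 0.7773.
So R1 = R2 · (V_CC/V_out − 1) = 2.33 × (25.6/19.9 − 1) = 2.33 × 0.2864 = 0.6674 kΩ.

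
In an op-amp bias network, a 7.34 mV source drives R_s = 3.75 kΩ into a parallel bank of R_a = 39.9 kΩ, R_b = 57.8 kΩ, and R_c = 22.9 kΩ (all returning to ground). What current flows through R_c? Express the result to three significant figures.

Equivalent of the parallel group: R_p = 11.62 kΩ.
V_A by voltage divider: V_A = 7.34 × 11.62/(3.75 + 11.62) = 5.550 mV.
I(R_c) = V_A / R_c = 5.550/22.9 = 0.2423 µA.
(Check via current divider: I_total = 0.4774 µA; share G_k/ΣG = 0.5076 → same result.)

I ≈ 0.242 µA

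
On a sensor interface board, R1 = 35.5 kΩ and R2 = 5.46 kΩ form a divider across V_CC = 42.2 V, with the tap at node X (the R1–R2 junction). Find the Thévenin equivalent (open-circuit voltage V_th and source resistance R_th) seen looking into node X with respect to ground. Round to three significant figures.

V_th is the unloaded tap voltage: V_CC · R2/(R1+R2) = 42.2 × 0.1333 = 5.625 V.
With V_CC suppressed (replaced by a short), R_th = R1 ‖ R2 = (35.50 × 5.46)/(35.50 + 5.46) = 4.732 kΩ.

V_th ≈ 5.63 V, R_th ≈ 4.73 kΩ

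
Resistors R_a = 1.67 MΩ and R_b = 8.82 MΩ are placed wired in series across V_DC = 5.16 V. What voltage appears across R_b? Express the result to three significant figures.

V ≈ 4.34 V

Total series resistance ΣR = 1.67 + 8.82 = 10.49 MΩ.
By the voltage-divider rule, V = 5.16 × 8.820/10.49 = 4.339 V.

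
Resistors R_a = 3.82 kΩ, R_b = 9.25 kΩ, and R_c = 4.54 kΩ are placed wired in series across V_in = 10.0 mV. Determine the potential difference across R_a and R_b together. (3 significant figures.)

V ≈ 7.42 mV

Total series resistance ΣR = 3.82 + 9.25 + 4.54 = 17.61 kΩ.
R_{R_a..R_b} = 3.82 + 9.25 = 13.07 kΩ.
By the voltage-divider rule, V = 10.0 × 13.07/17.61 = 7.422 mV.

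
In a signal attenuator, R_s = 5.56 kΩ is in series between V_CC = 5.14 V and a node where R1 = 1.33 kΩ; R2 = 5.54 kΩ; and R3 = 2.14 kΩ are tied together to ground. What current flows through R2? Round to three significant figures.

I ≈ 0.106 mA

Combine the parallel branches: R_p = (1/1.33 + 1/5.54 + 1/2.14)⁻¹ = 0.7145 kΩ.
V_A by voltage divider: V_A = 5.14 × 0.7145/(5.56 + 0.7145) = 0.5853 V.
I(R2) = V_A / R2 = 0.5853/5.54 = 0.1056 mA.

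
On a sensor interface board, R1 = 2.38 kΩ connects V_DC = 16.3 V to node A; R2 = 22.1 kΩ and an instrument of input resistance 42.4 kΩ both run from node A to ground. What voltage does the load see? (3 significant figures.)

V_out ≈ 14.0 V

The load sits in parallel with R2, giving an effective lower resistance R2' = R2·R_L/(R2+R_L) = 14.53 kΩ.
Voltage divider with the loaded lower leg: V_out = 16.3 × 14.53/(2.38 + 14.53) = 16.3 × 0.8592 = 14.01 V.
(Unloaded it would be 14.7 V; the load pulls it down.)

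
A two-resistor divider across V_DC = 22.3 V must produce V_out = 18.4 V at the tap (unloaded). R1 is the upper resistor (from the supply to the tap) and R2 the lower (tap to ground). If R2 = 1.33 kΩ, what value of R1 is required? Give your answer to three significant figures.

R1 ≈ 0.282 kΩ

Required fraction k = V_out/V_DC = 0.8251.
Rearranging, R1 = R2·(1−k)/k = 1.33 × 0.2120 = 0.2819 kΩ.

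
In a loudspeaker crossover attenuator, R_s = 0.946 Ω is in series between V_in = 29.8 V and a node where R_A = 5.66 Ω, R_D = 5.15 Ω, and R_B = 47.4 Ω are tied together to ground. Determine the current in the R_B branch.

I ≈ 0.459 A

Combine the parallel branches: R_p = (1/5.66 + 1/5.15 + 1/47.4)⁻¹ = 2.551 Ω.
V_A = 29.8 × 2.551/3.497 = 21.74 V.
Branch current I = V_A/R_B = 21.74/47.4 = 0.4586 A.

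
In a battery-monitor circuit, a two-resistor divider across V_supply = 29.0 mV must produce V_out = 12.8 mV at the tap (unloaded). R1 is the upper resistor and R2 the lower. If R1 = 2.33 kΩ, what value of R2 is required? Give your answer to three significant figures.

V_out/V_supply = R2/(R1+R2) = 0.4414.
R2 = R1 · 0.4414/(1 − 0.4414) = 1.841 kΩ.

R2 ≈ 1.84 kΩ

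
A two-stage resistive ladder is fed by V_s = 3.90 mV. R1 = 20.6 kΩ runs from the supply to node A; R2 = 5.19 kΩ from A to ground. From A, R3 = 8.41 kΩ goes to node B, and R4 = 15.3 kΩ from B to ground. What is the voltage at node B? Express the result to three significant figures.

V_B ≈ 0.431 mV

The second stage (R3 + R4 = 23.71 kΩ) loads node A in parallel with R2.
Effective lower resistance at A: R2 ‖ 23.71 = 4.258 kΩ.
So V_A = 3.90 × 0.1713 = 0.6680 mV.
Then the unloaded second divider: V_B = V_A × R4/(R3+R4) = 0.6680 × 0.6453 = 0.4311 mV.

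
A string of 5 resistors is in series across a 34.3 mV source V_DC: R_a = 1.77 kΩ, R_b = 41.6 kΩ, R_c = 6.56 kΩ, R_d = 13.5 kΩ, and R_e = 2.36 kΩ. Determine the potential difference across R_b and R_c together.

V ≈ 25.1 mV

Series total: ΣR = 1.77 + 41.6 + 6.56 + 13.5 + 2.36 = 65.79 kΩ.
R_{R_b..R_c} = 41.6 + 6.56 = 48.16 kΩ.
V = V_DC · R/ΣR = 34.3 × 0.7320 = 25.11 mV.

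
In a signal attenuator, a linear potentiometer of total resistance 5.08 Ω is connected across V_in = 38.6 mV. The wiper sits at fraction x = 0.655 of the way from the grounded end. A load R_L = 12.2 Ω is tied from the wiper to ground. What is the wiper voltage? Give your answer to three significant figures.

Lower segment x·R_p = 3.327 Ω; upper segment (1−x)·R_p = 1.753 Ω.
Lower segment in parallel with the load: 3.327 ‖ 12.2 = 2.614 Ω.
Then V_out = V_in · 2.614/(1.753 + 2.614) = 23.11 mV.

V_out ≈ 23.1 mV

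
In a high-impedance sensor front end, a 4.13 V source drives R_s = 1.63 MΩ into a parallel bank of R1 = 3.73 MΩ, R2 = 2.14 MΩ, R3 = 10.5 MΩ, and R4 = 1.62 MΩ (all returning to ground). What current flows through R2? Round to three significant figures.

Equivalent of the parallel group: R_p = 0.6907 MΩ.
V_A by voltage divider: V_A = 4.13 × 0.6907/(1.63 + 0.6907) = 1.229 V.
I(R2) = V_A / R2 = 1.229/2.14 = 0.5744 µA.

I ≈ 0.574 µA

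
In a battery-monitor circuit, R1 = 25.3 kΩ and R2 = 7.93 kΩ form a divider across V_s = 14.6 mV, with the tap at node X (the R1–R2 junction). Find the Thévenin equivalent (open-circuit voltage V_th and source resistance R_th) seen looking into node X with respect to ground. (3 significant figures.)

V_th ≈ 3.48 mV, R_th ≈ 6.04 kΩ

Open-circuit (no load on X): V_th = V_s · R2/(R1 + R2) = 14.6 × 7.93/(25.30 + 7.93) = 3.484 mV.
With V_s suppressed (replaced by a short), R_th = R1 ‖ R2 = (25.30 × 7.93)/(25.30 + 7.93) = 6.038 kΩ.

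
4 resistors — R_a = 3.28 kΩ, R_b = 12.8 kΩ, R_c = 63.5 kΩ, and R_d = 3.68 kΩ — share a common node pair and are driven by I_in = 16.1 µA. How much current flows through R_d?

ΣG = 1/3.28 + 1/12.8 + 1/63.5 + 1/3.68 = 0.6705.
By the current-divider rule, I = I_in · G_k/ΣG = 16.1 × 0.4053 = 6.525 µA.

I ≈ 6.53 µA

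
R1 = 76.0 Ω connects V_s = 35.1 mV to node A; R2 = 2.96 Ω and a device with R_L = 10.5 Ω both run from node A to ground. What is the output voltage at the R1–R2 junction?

V_out ≈ 1.03 mV

First combine the lower leg with the load: R2 ‖ R_L = 2.309 Ω.
Then V_out = V_s · R2'/(R1 + R2') = 35.1 × 2.309/78.31 = 1.035 mV.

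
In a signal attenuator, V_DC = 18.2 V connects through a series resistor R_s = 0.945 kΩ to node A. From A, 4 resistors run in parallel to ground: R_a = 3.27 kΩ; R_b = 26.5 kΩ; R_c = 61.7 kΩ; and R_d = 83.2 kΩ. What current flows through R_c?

Parallel bank: R_p = 1/(1/3.27 + 1/26.5 + 1/61.7 + 1/83.2) = 2.690 kΩ.
Node voltage V_A = V_DC · R_p/(R_s + R_p) = 18.2 × 0.7400 = 13.47 V.
Branch current I = V_A/R_c = 13.47/61.7 = 0.2183 mA.
(Equivalently: I_total = 5.007 mA, then current-divider fraction G_k/ΣG = 0.04360.)

I ≈ 0.218 mA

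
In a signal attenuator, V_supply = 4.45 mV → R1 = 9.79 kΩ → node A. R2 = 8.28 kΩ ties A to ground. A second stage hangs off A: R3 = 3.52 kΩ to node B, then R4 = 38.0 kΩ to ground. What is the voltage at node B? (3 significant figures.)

Node A sees R2 in parallel with the series input of stage 2, R3 + R4 = 41.52 kΩ.
R2 ‖ (R3+R4) = 6.903 kΩ.
First divider: V_A = V_supply · 6.903/(9.79 + 6.903) = 1.840 mV.
V_B = V_A × 0.9152 = 1.684 mV.

V_B ≈ 1.68 mV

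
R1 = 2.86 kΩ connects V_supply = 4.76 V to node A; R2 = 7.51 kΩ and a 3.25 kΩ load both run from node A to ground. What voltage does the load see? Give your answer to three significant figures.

V_out ≈ 2.11 V

The load sits in parallel with R2, giving an effective lower resistance R2' = R2·R_L/(R2+R_L) = 2.268 kΩ.
Then V_out = V_supply · R2'/(R1 + R2') = 4.76 × 2.268/5.128 = 2.105 V.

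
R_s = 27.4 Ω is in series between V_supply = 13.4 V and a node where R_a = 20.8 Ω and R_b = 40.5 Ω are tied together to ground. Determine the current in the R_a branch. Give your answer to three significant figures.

Parallel bank: R_p = 1/(1/20.8 + 1/40.5) = 13.74 Ω.
V_A = 13.4 × 13.74/41.14 = 4.476 V.
I(R_a) = V_A / R_a = 4.476/20.8 = 0.2152 A.

I ≈ 0.215 A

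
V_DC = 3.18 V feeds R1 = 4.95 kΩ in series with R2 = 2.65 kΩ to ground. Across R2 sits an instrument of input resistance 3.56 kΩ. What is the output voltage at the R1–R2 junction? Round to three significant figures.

V_out ≈ 0.747 V

First combine the lower leg with the load: R2 ‖ R_L = 1.519 kΩ.
Then V_out = V_DC · R2'/(R1 + R2') = 3.18 × 1.519/6.469 = 0.7468 V.
(Unloaded it would be 1.11 V; the load pulls it down.)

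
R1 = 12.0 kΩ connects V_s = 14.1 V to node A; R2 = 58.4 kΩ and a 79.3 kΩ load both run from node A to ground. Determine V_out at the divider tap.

R2 ‖ R_L = (58.4 × 79.3)/(58.4 + 79.3) = 33.63 kΩ.
Then V_out = V_s · R2'/(R1 + R2') = 14.1 × 33.63/45.63 = 10.39 V.

V_out ≈ 10.4 V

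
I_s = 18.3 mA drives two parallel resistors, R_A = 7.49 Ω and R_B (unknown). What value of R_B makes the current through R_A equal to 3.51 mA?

R_B ≈ 1.78 Ω

Two-branch current divider: I_A = I_s · R_B/(R_A + R_B).
With f = 0.1918, R_B = R_A · f/(1−f) = 7.49 × 0.2373 = 1.778 Ω.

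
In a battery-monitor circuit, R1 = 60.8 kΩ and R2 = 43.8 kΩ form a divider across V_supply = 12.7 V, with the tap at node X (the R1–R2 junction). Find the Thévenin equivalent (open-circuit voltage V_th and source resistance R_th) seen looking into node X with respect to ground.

V_th ≈ 5.32 V, R_th ≈ 25.5 kΩ

Open-circuit (no load on X): V_th = V_supply · R2/(R1 + R2) = 12.7 × 43.8/(60.80 + 43.8) = 5.318 V.
Looking into X with the source shorted: R_th = R1·R2/(R1+R2) = 60.80 × 43.8/104.6 = 25.46 kΩ.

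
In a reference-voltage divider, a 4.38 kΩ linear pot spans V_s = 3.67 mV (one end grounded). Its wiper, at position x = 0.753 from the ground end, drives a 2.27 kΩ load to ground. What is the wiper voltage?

V_out ≈ 2.03 mV

Split the track: R_lower = x·R_p = 3.298 kΩ, R_upper = (1−x)·R_p = 1.082 kΩ.
Lower segment in parallel with the load: 3.298 ‖ 2.27 = 1.345 kΩ.
Loaded-divider output: V_out = 3.67 × 0.5541 = 2.034 mV.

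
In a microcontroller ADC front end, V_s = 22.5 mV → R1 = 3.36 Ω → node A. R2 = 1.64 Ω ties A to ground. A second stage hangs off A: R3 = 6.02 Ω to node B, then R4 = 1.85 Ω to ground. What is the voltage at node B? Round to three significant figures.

V_B ≈ 1.52 mV

Node A sees R2 in parallel with the series input of stage 2, R3 + R4 = 7.870 Ω.
Effective lower resistance at A: R2 ‖ 7.870 = 1.357 Ω.
So V_A = 22.5 × 0.2877 = 6.473 mV.
V_B = V_A × 0.2351 = 1.522 mV.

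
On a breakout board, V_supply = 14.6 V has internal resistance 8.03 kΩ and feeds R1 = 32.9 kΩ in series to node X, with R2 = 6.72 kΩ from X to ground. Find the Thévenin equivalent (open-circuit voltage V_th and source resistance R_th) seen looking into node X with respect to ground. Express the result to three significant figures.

R1' = 8.03 + 32.9 = 40.93 kΩ (source resistance + R1).
With X open, the divider is unloaded: V_th = 14.6 × 6.72/47.65 = 2.059 V.
Looking into X with the source shorted: R_th = R1'·R2/(R1'+R2) = 40.93 × 6.72/47.65 = 5.772 kΩ.

V_th ≈ 2.06 V, R_th ≈ 5.77 kΩ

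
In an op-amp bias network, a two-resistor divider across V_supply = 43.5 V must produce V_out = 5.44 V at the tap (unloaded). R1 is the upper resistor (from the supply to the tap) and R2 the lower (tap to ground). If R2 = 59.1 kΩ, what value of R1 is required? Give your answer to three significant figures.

R1 ≈ 413 kΩ

Required fraction k = V_out/V_supply = 0.1251.
Rearranging, R1 = R2·(1−k)/k = 59.1 × 6.996 = 413.5 kΩ.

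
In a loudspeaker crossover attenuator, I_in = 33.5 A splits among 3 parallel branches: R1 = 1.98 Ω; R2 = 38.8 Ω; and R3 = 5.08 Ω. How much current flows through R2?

ΣG = 1/1.98 + 1/38.8 + 1/5.08 = 0.7277.
Current divider: I(R2) = I_in · G_k/ΣG = 33.5 × (0.02577/0.7277) = 33.5 × 0.03542 = 1.187 A.

I ≈ 1.19 A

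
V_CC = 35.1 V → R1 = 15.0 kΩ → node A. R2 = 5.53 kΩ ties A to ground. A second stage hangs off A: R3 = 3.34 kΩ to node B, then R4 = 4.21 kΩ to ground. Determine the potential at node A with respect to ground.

Looking into the second stage from A: R3 + R4 = 7.550 kΩ appears in parallel with R2.
Effective lower resistance at A: R2 ‖ 7.550 = 3.192 kΩ.
V_A = 35.1 × 3.192/(15.0 + 3.192) = 6.159 V.

V_A ≈ 6.16 V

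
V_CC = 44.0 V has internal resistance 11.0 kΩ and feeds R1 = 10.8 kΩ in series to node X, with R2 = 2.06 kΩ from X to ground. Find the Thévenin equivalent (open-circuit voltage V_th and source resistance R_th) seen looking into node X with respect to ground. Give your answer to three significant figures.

V_th ≈ 3.80 V, R_th ≈ 1.88 kΩ

R1' = 11.0 + 10.8 = 21.80 kΩ (source resistance + R1).
Open-circuit (no load on X): V_th = V_CC · R2/(R1' + R2) = 44.0 × 2.06/(21.80 + 2.06) = 3.799 V.
With V_CC suppressed (replaced by a short), R_th = R1' ‖ R2 = (21.80 × 2.06)/(21.80 + 2.06) = 1.882 kΩ.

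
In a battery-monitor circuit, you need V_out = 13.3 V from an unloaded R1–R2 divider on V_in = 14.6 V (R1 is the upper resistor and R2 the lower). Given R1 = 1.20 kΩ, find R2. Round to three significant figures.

V_out/V_in = R2/(R1+R2) = 0.9110.
So R2 = R1 · V_out/(V_in − V_out) = 1.20 × 13.3/(14.6 − 13.3) = 1.20 × 10.23 = 12.28 kΩ.

R2 ≈ 12.3 kΩ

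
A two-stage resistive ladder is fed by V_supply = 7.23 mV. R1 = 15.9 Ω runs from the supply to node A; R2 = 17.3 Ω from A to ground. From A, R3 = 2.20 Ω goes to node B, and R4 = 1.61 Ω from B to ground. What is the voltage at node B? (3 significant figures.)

V_B ≈ 0.501 mV

The second stage (R3 + R4 = 3.810 Ω) loads node A in parallel with R2.
Effective lower resistance at A: R2 ‖ 3.810 = 3.122 Ω.
First divider: V_A = V_supply · 3.122/(15.9 + 3.122) = 1.187 mV.
Then the unloaded second divider: V_B = V_A × R4/(R3+R4) = 1.187 × 0.4226 = 0.5015 mV.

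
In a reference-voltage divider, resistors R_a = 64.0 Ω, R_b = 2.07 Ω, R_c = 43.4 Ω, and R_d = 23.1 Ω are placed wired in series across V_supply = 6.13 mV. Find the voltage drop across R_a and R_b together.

ΣR = 64.0 + 2.07 + 43.4 + 23.1 = 132.6 Ω.
R_{R_a..R_b} = 64.0 + 2.07 = 66.07 Ω.
By the voltage-divider rule, V = 6.13 × 66.07/132.6 = 3.055 mV.

V ≈ 3.06 mV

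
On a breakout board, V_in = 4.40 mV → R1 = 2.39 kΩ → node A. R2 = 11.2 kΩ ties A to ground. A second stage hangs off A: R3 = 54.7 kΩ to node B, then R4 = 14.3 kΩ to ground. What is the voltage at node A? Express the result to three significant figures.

The second stage (R3 + R4 = 69.00 kΩ) loads node A in parallel with R2.
R2 ‖ (R3+R4) = 9.636 kΩ.
First divider: V_A = V_in · 9.636/(2.39 + 9.636) = 3.526 mV.

V_A ≈ 3.53 mV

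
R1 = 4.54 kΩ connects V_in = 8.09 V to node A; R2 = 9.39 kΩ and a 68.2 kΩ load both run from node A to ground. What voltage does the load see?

V_out ≈ 5.22 V

First combine the lower leg with the load: R2 ‖ R_L = 8.254 kΩ.
Now apply the divider: V_out = 8.09 × 0.6451 = 5.219 V.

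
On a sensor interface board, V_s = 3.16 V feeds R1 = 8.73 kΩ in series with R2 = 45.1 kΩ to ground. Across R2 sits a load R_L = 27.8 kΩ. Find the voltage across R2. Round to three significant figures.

V_out ≈ 2.10 V

The load sits in parallel with R2, giving an effective lower resistance R2' = R2·R_L/(R2+R_L) = 17.20 kΩ.
Now apply the divider: V_out = 3.16 × 0.6633 = 2.096 V.
(Unloaded it would be 2.65 V; the load pulls it down.)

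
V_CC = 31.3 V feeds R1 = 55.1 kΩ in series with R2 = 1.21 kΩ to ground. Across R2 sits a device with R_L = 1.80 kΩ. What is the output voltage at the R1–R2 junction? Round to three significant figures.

V_out ≈ 0.406 V

R2 ‖ R_L = (1.21 × 1.80)/(1.21 + 1.80) = 0.7236 kΩ.
Voltage divider with the loaded lower leg: V_out = 31.3 × 0.7236/(55.1 + 0.7236) = 31.3 × 0.01296 = 0.4057 V.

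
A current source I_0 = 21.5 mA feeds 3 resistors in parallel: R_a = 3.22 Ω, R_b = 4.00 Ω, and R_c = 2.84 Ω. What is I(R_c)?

ΣG = 1/3.22 + 1/4.00 + 1/2.84 = 0.9127.
By the current-divider rule, I = I_0 · G_k/ΣG = 21.5 × 0.3858 = 8.295 mA.

I ≈ 8.29 mA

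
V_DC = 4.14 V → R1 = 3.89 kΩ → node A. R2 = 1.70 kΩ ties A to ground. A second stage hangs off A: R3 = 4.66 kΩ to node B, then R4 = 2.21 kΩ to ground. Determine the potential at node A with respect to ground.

V_A ≈ 1.07 V

The second stage (R3 + R4 = 6.870 kΩ) loads node A in parallel with R2.
R2 ‖ (R3+R4) = 1.363 kΩ.
V_A = 4.14 × 1.363/(3.89 + 1.363) = 1.074 V.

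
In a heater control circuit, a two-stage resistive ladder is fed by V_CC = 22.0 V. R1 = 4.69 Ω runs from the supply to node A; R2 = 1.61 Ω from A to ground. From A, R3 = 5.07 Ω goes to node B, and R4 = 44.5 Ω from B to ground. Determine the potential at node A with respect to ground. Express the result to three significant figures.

V_A ≈ 5.49 V

Node A sees R2 in parallel with the series input of stage 2, R3 + R4 = 49.57 Ω.
R2 ‖ (R3+R4) = 1.559 Ω.
V_A = 22.0 × 1.559/(4.69 + 1.559) = 5.489 V.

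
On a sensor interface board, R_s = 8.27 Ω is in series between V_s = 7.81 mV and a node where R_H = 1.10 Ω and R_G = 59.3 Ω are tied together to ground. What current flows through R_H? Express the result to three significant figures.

Combine the parallel branches: R_p = (1/1.10 + 1/59.3)⁻¹ = 1.080 Ω.
Node voltage V_A = V_s · R_p/(R_s + R_p) = 7.81 × 0.1155 = 0.9021 mV.
I(R_H) = V_A / R_H = 0.9021/1.10 = 0.8201 mA.
(Check via current divider: I_total = 0.8353 mA; share G_k/ΣG = 0.9818 → same result.)

I ≈ 0.820 mA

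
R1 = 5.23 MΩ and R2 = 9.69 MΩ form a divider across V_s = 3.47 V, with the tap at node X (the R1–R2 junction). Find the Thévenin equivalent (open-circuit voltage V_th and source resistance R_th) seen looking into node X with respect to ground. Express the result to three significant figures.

V_th ≈ 2.25 V, R_th ≈ 3.40 MΩ

With X open, the divider is unloaded: V_th = 3.47 × 9.69/14.92 = 2.254 V.
With V_s suppressed (replaced by a short), R_th = R1 ‖ R2 = (5.230 × 9.69)/(5.230 + 9.69) = 3.397 MΩ.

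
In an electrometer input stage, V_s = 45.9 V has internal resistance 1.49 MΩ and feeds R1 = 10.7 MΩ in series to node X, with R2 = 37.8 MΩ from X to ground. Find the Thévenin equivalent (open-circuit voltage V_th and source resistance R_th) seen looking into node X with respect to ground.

R1' = 1.49 + 10.7 = 12.19 MΩ (source resistance + R1).
With X open, the divider is unloaded: V_th = 45.9 × 37.8/49.99 = 34.71 V.
With V_s suppressed (replaced by a short), R_th = R1' ‖ R2 = (12.19 × 37.8)/(12.19 + 37.8) = 9.217 MΩ.

V_th ≈ 34.7 V, R_th ≈ 9.22 MΩ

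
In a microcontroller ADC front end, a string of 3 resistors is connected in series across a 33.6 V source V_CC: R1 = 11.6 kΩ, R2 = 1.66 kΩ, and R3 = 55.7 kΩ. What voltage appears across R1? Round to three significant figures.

ΣR = 11.6 + 1.66 + 55.7 = 68.96 kΩ.
By the voltage-divider rule, V = 33.6 × 11.60/68.96 = 5.652 V.

V ≈ 5.65 V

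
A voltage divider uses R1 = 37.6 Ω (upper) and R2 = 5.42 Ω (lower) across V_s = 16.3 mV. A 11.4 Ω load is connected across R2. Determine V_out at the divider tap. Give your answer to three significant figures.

V_out ≈ 1.45 mV

The load sits in parallel with R2, giving an effective lower resistance R2' = R2·R_L/(R2+R_L) = 3.673 Ω.
Now apply the divider: V_out = 16.3 × 0.08900 = 1.451 mV.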